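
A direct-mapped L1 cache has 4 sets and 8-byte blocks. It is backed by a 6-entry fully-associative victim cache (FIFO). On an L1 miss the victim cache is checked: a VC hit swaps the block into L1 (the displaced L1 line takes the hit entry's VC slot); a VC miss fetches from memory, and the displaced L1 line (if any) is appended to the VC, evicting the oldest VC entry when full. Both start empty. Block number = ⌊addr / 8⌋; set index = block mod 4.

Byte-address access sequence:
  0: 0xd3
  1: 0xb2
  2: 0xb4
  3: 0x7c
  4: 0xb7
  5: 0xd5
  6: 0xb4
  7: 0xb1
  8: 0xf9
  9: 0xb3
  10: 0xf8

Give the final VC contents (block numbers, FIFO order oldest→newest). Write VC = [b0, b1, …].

#0 0xd3→b26/s2 MISS; vc=[]
#1 0xb2→b22/s2 MISS; vc=[26]
#2 0xb4→b22/s2 L1-HIT; vc=[26]
#3 0x7c→b15/s3 MISS; vc=[26]
#4 0xb7→b22/s2 L1-HIT; vc=[26]
#5 0xd5→b26/s2 VC-HIT; vc=[22]
#6 0xb4→b22/s2 VC-HIT; vc=[26]
#7 0xb1→b22/s2 L1-HIT; vc=[26]
#8 0xf9→b31/s3 MISS; vc=[26,15]
#9 0xb3→b22/s2 L1-HIT; vc=[26,15]
#10 0xf8→b31/s3 L1-HIT; vc=[26,15]

VC = [26, 15]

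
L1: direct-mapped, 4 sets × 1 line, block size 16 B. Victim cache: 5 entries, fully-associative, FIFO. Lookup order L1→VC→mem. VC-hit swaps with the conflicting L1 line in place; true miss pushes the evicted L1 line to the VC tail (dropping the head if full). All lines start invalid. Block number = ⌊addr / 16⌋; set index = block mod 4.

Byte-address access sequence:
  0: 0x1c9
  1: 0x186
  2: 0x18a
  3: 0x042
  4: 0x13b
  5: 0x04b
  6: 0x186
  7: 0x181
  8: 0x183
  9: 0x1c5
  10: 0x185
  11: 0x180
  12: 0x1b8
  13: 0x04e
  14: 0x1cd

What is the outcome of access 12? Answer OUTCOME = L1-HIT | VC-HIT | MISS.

OUTCOME = MISS

0: 0x1c9 (blk 28, set 0) → MISS  vc=[]
1: 0x186 (blk 24, set 0) → MISS  vc=[28]
2: 0x18a (blk 24, set 0) → L1-HIT  vc=[28]
3: 0x42 (blk 4, set 0) → MISS  vc=[28, 24]
4: 0x13b (blk 19, set 3) → MISS  vc=[28, 24]
5: 0x4b (blk 4, set 0) → L1-HIT  vc=[28, 24]
6: 0x186 (blk 24, set 0) → VC-HIT  vc=[28, 4]
7: 0x181 (blk 24, set 0) → L1-HIT  vc=[28, 4]
8: 0x183 (blk 24, set 0) → L1-HIT  vc=[28, 4]
9: 0x1c5 (blk 28, set 0) → VC-HIT  vc=[24, 4]
10: 0x185 (blk 24, set 0) → VC-HIT  vc=[28, 4]
11: 0x180 (blk 24, set 0) → L1-HIT  vc=[28, 4]
12: 0x1b8 (blk 27, set 3) → MISS  vc=[28, 4, 19]
13: 0x4e (blk 4, set 0) → VC-HIT  vc=[28, 24, 19]
14: 0x1cd (blk 28, set 0) → VC-HIT  vc=[4, 24, 19]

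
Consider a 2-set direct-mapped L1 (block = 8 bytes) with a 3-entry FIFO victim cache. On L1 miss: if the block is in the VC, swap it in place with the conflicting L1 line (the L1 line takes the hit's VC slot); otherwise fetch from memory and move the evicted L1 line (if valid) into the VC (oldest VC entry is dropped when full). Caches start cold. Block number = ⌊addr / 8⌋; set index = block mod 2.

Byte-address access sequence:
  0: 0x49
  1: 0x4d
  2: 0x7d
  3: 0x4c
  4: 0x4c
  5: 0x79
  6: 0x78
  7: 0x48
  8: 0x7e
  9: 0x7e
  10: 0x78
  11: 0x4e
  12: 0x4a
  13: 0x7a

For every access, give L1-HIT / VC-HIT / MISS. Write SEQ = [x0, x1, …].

  [0] addr=0x49 blk=9 s=1: MISS | VC []
  [1] addr=0x4d blk=9 s=1: L1-HIT | VC []
  [2] addr=0x7d blk=15 s=1: MISS | VC [9]
  [3] addr=0x4c blk=9 s=1: VC-HIT | VC [15]
  [4] addr=0x4c blk=9 s=1: L1-HIT | VC [15]
  [5] addr=0x79 blk=15 s=1: VC-HIT | VC [9]
  [6] addr=0x78 blk=15 s=1: L1-HIT | VC [9]
  [7] addr=0x48 blk=9 s=1: VC-HIT | VC [15]
  [8] addr=0x7e blk=15 s=1: VC-HIT | VC [9]
  [9] addr=0x7e blk=15 s=1: L1-HIT | VC [9]
  [10] addr=0x78 blk=15 s=1: L1-HIT | VC [9]
  [11] addr=0x4e blk=9 s=1: VC-HIT | VC [15]
  [12] addr=0x4a blk=9 s=1: L1-HIT | VC [15]
  [13] addr=0x7a blk=15 s=1: VC-HIT | VC [9]

SEQ = [MISS, L1-HIT, MISS, VC-HIT, L1-HIT, VC-HIT, L1-HIT, VC-HIT, VC-HIT, L1-HIT, L1-HIT, VC-HIT, L1-HIT, VC-HIT]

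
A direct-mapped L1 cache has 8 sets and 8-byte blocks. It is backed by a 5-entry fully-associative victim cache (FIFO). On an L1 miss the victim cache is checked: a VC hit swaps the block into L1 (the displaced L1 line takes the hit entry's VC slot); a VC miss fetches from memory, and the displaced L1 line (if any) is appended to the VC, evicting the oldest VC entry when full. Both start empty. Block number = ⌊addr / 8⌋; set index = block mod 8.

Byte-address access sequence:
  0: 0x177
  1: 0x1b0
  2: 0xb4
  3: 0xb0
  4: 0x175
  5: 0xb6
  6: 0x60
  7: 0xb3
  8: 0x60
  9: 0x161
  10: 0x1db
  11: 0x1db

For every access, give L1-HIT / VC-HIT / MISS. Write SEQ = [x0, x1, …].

#0 0x177→b46/s6 MISS; vc=[]
#1 0x1b0→b54/s6 MISS; vc=[46]
#2 0xb4→b22/s6 MISS; vc=[46,54]
#3 0xb0→b22/s6 L1-HIT; vc=[46,54]
#4 0x175→b46/s6 VC-HIT; vc=[22,54]
#5 0xb6→b22/s6 VC-HIT; vc=[46,54]
#6 0x60→b12/s4 MISS; vc=[46,54]
#7 0xb3→b22/s6 L1-HIT; vc=[46,54]
#8 0x60→b12/s4 L1-HIT; vc=[46,54]
#9 0x161→b44/s4 MISS; vc=[46,54,12]
#10 0x1db→b59/s3 MISS; vc=[46,54,12]
#11 0x1db→b59/s3 L1-HIT; vc=[46,54,12]

SEQ = [MISS, MISS, MISS, L1-HIT, VC-HIT, VC-HIT, MISS, L1-HIT, L1-HIT, MISS, MISS, L1-HIT]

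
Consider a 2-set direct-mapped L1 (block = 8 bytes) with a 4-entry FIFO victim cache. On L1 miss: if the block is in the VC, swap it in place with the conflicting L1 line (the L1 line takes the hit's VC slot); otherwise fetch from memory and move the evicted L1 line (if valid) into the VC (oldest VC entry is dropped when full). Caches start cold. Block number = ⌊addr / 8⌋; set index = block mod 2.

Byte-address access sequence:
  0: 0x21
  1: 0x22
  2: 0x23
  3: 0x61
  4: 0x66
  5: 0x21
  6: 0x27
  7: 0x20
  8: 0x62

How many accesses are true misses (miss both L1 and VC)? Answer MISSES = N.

MISSES = 2

  [0] addr=0x21 blk=4 s=0: MISS | VC []
  [1] addr=0x22 blk=4 s=0: L1-HIT | VC []
  [2] addr=0x23 blk=4 s=0: L1-HIT | VC []
  [3] addr=0x61 blk=12 s=0: MISS | VC [4]
  [4] addr=0x66 blk=12 s=0: L1-HIT | VC [4]
  [5] addr=0x21 blk=4 s=0: VC-HIT | VC [12]
  [6] addr=0x27 blk=4 s=0: L1-HIT | VC [12]
  [7] addr=0x20 blk=4 s=0: L1-HIT | VC [12]
  [8] addr=0x62 blk=12 s=0: VC-HIT | VC [4]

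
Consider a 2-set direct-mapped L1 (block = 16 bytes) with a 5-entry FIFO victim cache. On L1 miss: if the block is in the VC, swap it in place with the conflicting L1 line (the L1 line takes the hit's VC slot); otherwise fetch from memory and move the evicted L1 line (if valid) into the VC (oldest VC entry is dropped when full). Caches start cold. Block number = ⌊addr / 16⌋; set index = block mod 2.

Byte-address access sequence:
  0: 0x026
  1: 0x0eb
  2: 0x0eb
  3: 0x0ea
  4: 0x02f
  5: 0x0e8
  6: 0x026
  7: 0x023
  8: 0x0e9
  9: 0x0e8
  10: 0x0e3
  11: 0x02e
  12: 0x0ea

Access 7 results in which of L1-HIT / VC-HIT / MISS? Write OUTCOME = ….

OUTCOME = L1-HIT

  [0] addr=0x26 blk=2 s=0: MISS | VC []
  [1] addr=0xeb blk=14 s=0: MISS | VC [2]
  [2] addr=0xeb blk=14 s=0: L1-HIT | VC [2]
  [3] addr=0xea blk=14 s=0: L1-HIT | VC [2]
  [4] addr=0x2f blk=2 s=0: VC-HIT | VC [14]
  [5] addr=0xe8 blk=14 s=0: VC-HIT | VC [2]
  [6] addr=0x26 blk=2 s=0: VC-HIT | VC [14]
  [7] addr=0x23 blk=2 s=0: L1-HIT | VC [14]
  [8] addr=0xe9 blk=14 s=0: VC-HIT | VC [2]
  [9] addr=0xe8 blk=14 s=0: L1-HIT | VC [2]
  [10] addr=0xe3 blk=14 s=0: L1-HIT | VC [2]
  [11] addr=0x2e blk=2 s=0: VC-HIT | VC [14]
  [12] addr=0xea blk=14 s=0: VC-HIT | VC [2]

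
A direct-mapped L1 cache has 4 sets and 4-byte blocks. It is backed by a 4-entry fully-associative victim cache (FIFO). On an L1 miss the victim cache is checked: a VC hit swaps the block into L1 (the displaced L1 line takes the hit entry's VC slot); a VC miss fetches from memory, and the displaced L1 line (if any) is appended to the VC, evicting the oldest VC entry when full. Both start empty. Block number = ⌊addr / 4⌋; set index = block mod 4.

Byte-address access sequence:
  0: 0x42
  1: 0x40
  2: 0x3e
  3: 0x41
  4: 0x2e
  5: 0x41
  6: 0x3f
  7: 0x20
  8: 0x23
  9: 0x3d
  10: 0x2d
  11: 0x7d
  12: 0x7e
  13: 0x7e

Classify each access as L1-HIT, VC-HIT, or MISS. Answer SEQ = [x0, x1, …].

  [0] addr=0x42 blk=16 s=0: MISS | VC []
  [1] addr=0x40 blk=16 s=0: L1-HIT | VC []
  [2] addr=0x3e blk=15 s=3: MISS | VC []
  [3] addr=0x41 blk=16 s=0: L1-HIT | VC []
  [4] addr=0x2e blk=11 s=3: MISS | VC [15]
  [5] addr=0x41 blk=16 s=0: L1-HIT | VC [15]
  [6] addr=0x3f blk=15 s=3: VC-HIT | VC [11]
  [7] addr=0x20 blk=8 s=0: MISS | VC [11, 16]
  [8] addr=0x23 blk=8 s=0: L1-HIT | VC [11, 16]
  [9] addr=0x3d blk=15 s=3: L1-HIT | VC [11, 16]
  [10] addr=0x2d blk=11 s=3: VC-HIT | VC [15, 16]
  [11] addr=0x7d blk=31 s=3: MISS | VC [15, 16, 11]
  [12] addr=0x7e blk=31 s=3: L1-HIT | VC [15, 16, 11]
  [13] addr=0x7e blk=31 s=3: L1-HIT | VC [15, 16, 11]

SEQ = [MISS, L1-HIT, MISS, L1-HIT, MISS, L1-HIT, VC-HIT, MISS, L1-HIT, L1-HIT, VC-HIT, MISS, L1-HIT, L1-HIT]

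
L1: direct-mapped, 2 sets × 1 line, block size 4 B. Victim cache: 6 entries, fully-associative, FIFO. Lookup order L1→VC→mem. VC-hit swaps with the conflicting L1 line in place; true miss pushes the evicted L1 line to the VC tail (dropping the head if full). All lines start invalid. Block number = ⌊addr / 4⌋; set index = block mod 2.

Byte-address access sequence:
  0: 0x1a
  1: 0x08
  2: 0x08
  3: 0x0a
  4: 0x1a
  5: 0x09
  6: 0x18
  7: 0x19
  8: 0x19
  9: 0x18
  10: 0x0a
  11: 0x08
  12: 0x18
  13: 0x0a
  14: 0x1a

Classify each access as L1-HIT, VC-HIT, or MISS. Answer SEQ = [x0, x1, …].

SEQ = [MISS, MISS, L1-HIT, L1-HIT, VC-HIT, VC-HIT, VC-HIT, L1-HIT, L1-HIT, L1-HIT, VC-HIT, L1-HIT, VC-HIT, VC-HIT, VC-HIT]

#0 0x1a→b6/s0 MISS; vc=[]
#1 0x8→b2/s0 MISS; vc=[6]
#2 0x8→b2/s0 L1-HIT; vc=[6]
#3 0xa→b2/s0 L1-HIT; vc=[6]
#4 0x1a→b6/s0 VC-HIT; vc=[2]
#5 0x9→b2/s0 VC-HIT; vc=[6]
#6 0x18→b6/s0 VC-HIT; vc=[2]
#7 0x19→b6/s0 L1-HIT; vc=[2]
#8 0x19→b6/s0 L1-HIT; vc=[2]
#9 0x18→b6/s0 L1-HIT; vc=[2]
#10 0xa→b2/s0 VC-HIT; vc=[6]
#11 0x8→b2/s0 L1-HIT; vc=[6]
#12 0x18→b6/s0 VC-HIT; vc=[2]
#13 0xa→b2/s0 VC-HIT; vc=[6]
#14 0x1a→b6/s0 VC-HIT; vc=[2]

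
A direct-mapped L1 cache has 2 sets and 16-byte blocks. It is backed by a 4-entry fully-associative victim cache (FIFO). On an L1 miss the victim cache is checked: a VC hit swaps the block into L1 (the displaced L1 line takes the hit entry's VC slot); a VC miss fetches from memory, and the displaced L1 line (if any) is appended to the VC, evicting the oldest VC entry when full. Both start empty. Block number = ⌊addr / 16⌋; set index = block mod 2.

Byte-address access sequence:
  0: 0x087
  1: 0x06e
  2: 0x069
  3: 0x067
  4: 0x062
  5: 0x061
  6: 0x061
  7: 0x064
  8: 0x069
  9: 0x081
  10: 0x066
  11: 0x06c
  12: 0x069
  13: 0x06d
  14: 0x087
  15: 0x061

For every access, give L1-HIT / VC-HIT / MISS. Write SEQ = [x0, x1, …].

#0 0x87→b8/s0 MISS; vc=[]
#1 0x6e→b6/s0 MISS; vc=[8]
#2 0x69→b6/s0 L1-HIT; vc=[8]
#3 0x67→b6/s0 L1-HIT; vc=[8]
#4 0x62→b6/s0 L1-HIT; vc=[8]
#5 0x61→b6/s0 L1-HIT; vc=[8]
#6 0x61→b6/s0 L1-HIT; vc=[8]
#7 0x64→b6/s0 L1-HIT; vc=[8]
#8 0x69→b6/s0 L1-HIT; vc=[8]
#9 0x81→b8/s0 VC-HIT; vc=[6]
#10 0x66→b6/s0 VC-HIT; vc=[8]
#11 0x6c→b6/s0 L1-HIT; vc=[8]
#12 0x69→b6/s0 L1-HIT; vc=[8]
#13 0x6d→b6/s0 L1-HIT; vc=[8]
#14 0x87→b8/s0 VC-HIT; vc=[6]
#15 0x61→b6/s0 VC-HIT; vc=[8]

SEQ = [MISS, MISS, L1-HIT, L1-HIT, L1-HIT, L1-HIT, L1-HIT, L1-HIT, L1-HIT, VC-HIT, VC-HIT, L1-HIT, L1-HIT, L1-HIT, VC-HIT, VC-HIT]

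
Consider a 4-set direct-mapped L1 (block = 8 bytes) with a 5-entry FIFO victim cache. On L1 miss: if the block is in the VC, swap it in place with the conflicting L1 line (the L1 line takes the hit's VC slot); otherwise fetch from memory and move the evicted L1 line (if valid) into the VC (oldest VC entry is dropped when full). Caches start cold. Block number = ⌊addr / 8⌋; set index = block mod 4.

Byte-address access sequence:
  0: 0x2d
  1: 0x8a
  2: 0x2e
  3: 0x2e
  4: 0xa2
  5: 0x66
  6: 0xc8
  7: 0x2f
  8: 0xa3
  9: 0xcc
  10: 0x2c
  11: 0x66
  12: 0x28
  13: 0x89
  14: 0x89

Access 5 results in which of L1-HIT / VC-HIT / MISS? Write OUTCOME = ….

OUTCOME = MISS

#0 0x2d→b5/s1 MISS; vc=[]
#1 0x8a→b17/s1 MISS; vc=[5]
#2 0x2e→b5/s1 VC-HIT; vc=[17]
#3 0x2e→b5/s1 L1-HIT; vc=[17]
#4 0xa2→b20/s0 MISS; vc=[17]
#5 0x66→b12/s0 MISS; vc=[17,20]
#6 0xc8→b25/s1 MISS; vc=[17,20,5]
#7 0x2f→b5/s1 VC-HIT; vc=[17,20,25]
#8 0xa3→b20/s0 VC-HIT; vc=[17,12,25]
#9 0xcc→b25/s1 VC-HIT; vc=[17,12,5]
#10 0x2c→b5/s1 VC-HIT; vc=[17,12,25]
#11 0x66→b12/s0 VC-HIT; vc=[17,20,25]
#12 0x28→b5/s1 L1-HIT; vc=[17,20,25]
#13 0x89→b17/s1 VC-HIT; vc=[5,20,25]
#14 0x89→b17/s1 L1-HIT; vc=[5,20,25]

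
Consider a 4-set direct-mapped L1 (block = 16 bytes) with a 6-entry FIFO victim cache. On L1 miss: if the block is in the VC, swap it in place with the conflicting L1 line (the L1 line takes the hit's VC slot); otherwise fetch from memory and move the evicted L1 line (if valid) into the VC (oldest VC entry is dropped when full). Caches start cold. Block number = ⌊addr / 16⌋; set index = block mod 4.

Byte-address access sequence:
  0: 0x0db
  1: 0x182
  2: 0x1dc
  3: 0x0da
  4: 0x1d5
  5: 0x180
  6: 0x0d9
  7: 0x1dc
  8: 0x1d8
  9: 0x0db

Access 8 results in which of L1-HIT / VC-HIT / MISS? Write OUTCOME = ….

OUTCOME = L1-HIT

  [0] addr=0xdb blk=13 s=1: MISS | VC []
  [1] addr=0x182 blk=24 s=0: MISS | VC []
  [2] addr=0x1dc blk=29 s=1: MISS | VC [13]
  [3] addr=0xda blk=13 s=1: VC-HIT | VC [29]
  [4] addr=0x1d5 blk=29 s=1: VC-HIT | VC [13]
  [5] addr=0x180 blk=24 s=0: L1-HIT | VC [13]
  [6] addr=0xd9 blk=13 s=1: VC-HIT | VC [29]
  [7] addr=0x1dc blk=29 s=1: VC-HIT | VC [13]
  [8] addr=0x1d8 blk=29 s=1: L1-HIT | VC [13]
  [9] addr=0xdb blk=13 s=1: VC-HIT | VC [29]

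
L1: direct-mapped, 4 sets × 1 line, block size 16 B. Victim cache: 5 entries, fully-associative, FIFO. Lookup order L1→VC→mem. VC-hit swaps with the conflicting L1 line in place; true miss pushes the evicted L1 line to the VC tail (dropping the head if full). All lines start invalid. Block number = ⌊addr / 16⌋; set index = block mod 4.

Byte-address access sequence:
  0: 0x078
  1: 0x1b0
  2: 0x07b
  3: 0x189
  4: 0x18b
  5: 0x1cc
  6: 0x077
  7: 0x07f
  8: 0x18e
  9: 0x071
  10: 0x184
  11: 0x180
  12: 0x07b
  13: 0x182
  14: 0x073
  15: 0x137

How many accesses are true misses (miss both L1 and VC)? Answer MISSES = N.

0: 0x78 (blk 7, set 3) → MISS  vc=[]
1: 0x1b0 (blk 27, set 3) → MISS  vc=[7]
2: 0x7b (blk 7, set 3) → VC-HIT  vc=[27]
3: 0x189 (blk 24, set 0) → MISS  vc=[27]
4: 0x18b (blk 24, set 0) → L1-HIT  vc=[27]
5: 0x1cc (blk 28, set 0) → MISS  vc=[27, 24]
6: 0x77 (blk 7, set 3) → L1-HIT  vc=[27, 24]
7: 0x7f (blk 7, set 3) → L1-HIT  vc=[27, 24]
8: 0x18e (blk 24, set 0) → VC-HIT  vc=[27, 28]
9: 0x71 (blk 7, set 3) → L1-HIT  vc=[27, 28]
10: 0x184 (blk 24, set 0) → L1-HIT  vc=[27, 28]
11: 0x180 (blk 24, set 0) → L1-HIT  vc=[27, 28]
12: 0x7b (blk 7, set 3) → L1-HIT  vc=[27, 28]
13: 0x182 (blk 24, set 0) → L1-HIT  vc=[27, 28]
14: 0x73 (blk 7, set 3) → L1-HIT  vc=[27, 28]
15: 0x137 (blk 19, set 3) → MISS  vc=[27, 28, 7]

MISSES = 5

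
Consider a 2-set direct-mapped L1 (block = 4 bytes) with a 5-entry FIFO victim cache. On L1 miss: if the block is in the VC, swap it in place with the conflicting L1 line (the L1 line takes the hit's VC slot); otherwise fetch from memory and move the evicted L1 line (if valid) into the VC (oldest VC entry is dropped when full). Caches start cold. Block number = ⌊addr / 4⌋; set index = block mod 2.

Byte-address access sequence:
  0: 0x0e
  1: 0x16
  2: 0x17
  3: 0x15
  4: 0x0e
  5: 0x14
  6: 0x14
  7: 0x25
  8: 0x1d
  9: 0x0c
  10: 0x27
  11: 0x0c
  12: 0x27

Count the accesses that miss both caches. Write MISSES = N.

MISSES = 4

  [0] addr=0xe blk=3 s=1: MISS | VC []
  [1] addr=0x16 blk=5 s=1: MISS | VC [3]
  [2] addr=0x17 blk=5 s=1: L1-HIT | VC [3]
  [3] addr=0x15 blk=5 s=1: L1-HIT | VC [3]
  [4] addr=0xe blk=3 s=1: VC-HIT | VC [5]
  [5] addr=0x14 blk=5 s=1: VC-HIT | VC [3]
  [6] addr=0x14 blk=5 s=1: L1-HIT | VC [3]
  [7] addr=0x25 blk=9 s=1: MISS | VC [3, 5]
  [8] addr=0x1d blk=7 s=1: MISS | VC [3, 5, 9]
  [9] addr=0xc blk=3 s=1: VC-HIT | VC [7, 5, 9]
  [10] addr=0x27 blk=9 s=1: VC-HIT | VC [7, 5, 3]
  [11] addr=0xc blk=3 s=1: VC-HIT | VC [7, 5, 9]
  [12] addr=0x27 blk=9 s=1: VC-HIT | VC [7, 5, 3]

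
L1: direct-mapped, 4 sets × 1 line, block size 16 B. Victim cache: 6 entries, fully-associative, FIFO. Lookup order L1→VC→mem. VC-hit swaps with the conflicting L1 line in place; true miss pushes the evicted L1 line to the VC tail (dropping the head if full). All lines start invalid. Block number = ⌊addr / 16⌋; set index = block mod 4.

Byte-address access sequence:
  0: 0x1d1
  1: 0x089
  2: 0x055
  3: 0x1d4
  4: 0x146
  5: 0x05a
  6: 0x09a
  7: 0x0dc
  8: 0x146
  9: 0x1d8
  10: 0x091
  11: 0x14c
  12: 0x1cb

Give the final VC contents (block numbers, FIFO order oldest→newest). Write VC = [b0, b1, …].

VC = [13, 8, 5, 29, 20]

0: 0x1d1 (blk 29, set 1) → MISS  vc=[]
1: 0x89 (blk 8, set 0) → MISS  vc=[]
2: 0x55 (blk 5, set 1) → MISS  vc=[29]
3: 0x1d4 (blk 29, set 1) → VC-HIT  vc=[5]
4: 0x146 (blk 20, set 0) → MISS  vc=[5, 8]
5: 0x5a (blk 5, set 1) → VC-HIT  vc=[29, 8]
6: 0x9a (blk 9, set 1) → MISS  vc=[29, 8, 5]
7: 0xdc (blk 13, set 1) → MISS  vc=[29, 8, 5, 9]
8: 0x146 (blk 20, set 0) → L1-HIT  vc=[29, 8, 5, 9]
9: 0x1d8 (blk 29, set 1) → VC-HIT  vc=[13, 8, 5, 9]
10: 0x91 (blk 9, set 1) → VC-HIT  vc=[13, 8, 5, 29]
11: 0x14c (blk 20, set 0) → L1-HIT  vc=[13, 8, 5, 29]
12: 0x1cb (blk 28, set 0) → MISS  vc=[13, 8, 5, 29, 20]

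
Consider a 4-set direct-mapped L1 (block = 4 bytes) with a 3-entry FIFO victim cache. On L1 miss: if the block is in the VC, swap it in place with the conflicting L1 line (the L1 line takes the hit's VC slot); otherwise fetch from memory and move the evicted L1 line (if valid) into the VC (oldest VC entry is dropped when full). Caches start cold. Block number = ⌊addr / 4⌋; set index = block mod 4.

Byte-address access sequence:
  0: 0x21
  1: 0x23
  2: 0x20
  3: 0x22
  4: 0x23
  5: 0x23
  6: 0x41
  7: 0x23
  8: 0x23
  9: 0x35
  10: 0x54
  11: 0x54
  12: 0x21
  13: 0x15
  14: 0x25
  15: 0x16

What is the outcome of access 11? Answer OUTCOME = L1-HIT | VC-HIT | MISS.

OUTCOME = L1-HIT

#0 0x21→b8/s0 MISS; vc=[]
#1 0x23→b8/s0 L1-HIT; vc=[]
#2 0x20→b8/s0 L1-HIT; vc=[]
#3 0x22→b8/s0 L1-HIT; vc=[]
#4 0x23→b8/s0 L1-HIT; vc=[]
#5 0x23→b8/s0 L1-HIT; vc=[]
#6 0x41→b16/s0 MISS; vc=[8]
#7 0x23→b8/s0 VC-HIT; vc=[16]
#8 0x23→b8/s0 L1-HIT; vc=[16]
#9 0x35→b13/s1 MISS; vc=[16]
#10 0x54→b21/s1 MISS; vc=[16,13]
#11 0x54→b21/s1 L1-HIT; vc=[16,13]
#12 0x21→b8/s0 L1-HIT; vc=[16,13]
#13 0x15→b5/s1 MISS; vc=[16,13,21]
#14 0x25→b9/s1 MISS; vc=[13,21,5]
#15 0x16→b5/s1 VC-HIT; vc=[13,21,9]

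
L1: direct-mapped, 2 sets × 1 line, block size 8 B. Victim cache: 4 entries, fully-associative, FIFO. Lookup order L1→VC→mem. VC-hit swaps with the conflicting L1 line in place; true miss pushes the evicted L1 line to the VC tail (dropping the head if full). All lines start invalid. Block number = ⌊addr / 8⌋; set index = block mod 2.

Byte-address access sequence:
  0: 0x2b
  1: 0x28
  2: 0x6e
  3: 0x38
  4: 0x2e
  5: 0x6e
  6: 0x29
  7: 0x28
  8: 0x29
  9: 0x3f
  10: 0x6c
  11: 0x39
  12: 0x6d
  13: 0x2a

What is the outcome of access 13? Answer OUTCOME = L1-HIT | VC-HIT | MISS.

  [0] addr=0x2b blk=5 s=1: MISS | VC []
  [1] addr=0x28 blk=5 s=1: L1-HIT | VC []
  [2] addr=0x6e blk=13 s=1: MISS | VC [5]
  [3] addr=0x38 blk=7 s=1: MISS | VC [5, 13]
  [4] addr=0x2e blk=5 s=1: VC-HIT | VC [7, 13]
  [5] addr=0x6e blk=13 s=1: VC-HIT | VC [7, 5]
  [6] addr=0x29 blk=5 s=1: VC-HIT | VC [7, 13]
  [7] addr=0x28 blk=5 s=1: L1-HIT | VC [7, 13]
  [8] addr=0x29 blk=5 s=1: L1-HIT | VC [7, 13]
  [9] addr=0x3f blk=7 s=1: VC-HIT | VC [5, 13]
  [10] addr=0x6c blk=13 s=1: VC-HIT | VC [5, 7]
  [11] addr=0x39 blk=7 s=1: VC-HIT | VC [5, 13]
  [12] addr=0x6d blk=13 s=1: VC-HIT | VC [5, 7]
  [13] addr=0x2a blk=5 s=1: VC-HIT | VC [13, 7]

OUTCOME = VC-HIT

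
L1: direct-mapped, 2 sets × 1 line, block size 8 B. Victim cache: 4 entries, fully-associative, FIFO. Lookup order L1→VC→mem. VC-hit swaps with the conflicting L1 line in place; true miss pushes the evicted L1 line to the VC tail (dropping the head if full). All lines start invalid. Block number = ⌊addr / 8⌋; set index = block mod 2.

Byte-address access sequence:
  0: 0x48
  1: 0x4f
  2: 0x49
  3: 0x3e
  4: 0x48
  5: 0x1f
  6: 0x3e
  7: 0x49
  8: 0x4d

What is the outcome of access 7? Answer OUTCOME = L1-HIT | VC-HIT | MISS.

#0 0x48→b9/s1 MISS; vc=[]
#1 0x4f→b9/s1 L1-HIT; vc=[]
#2 0x49→b9/s1 L1-HIT; vc=[]
#3 0x3e→b7/s1 MISS; vc=[9]
#4 0x48→b9/s1 VC-HIT; vc=[7]
#5 0x1f→b3/s1 MISS; vc=[7,9]
#6 0x3e→b7/s1 VC-HIT; vc=[3,9]
#7 0x49→b9/s1 VC-HIT; vc=[3,7]
#8 0x4d→b9/s1 L1-HIT; vc=[3,7]

OUTCOME = VC-HIT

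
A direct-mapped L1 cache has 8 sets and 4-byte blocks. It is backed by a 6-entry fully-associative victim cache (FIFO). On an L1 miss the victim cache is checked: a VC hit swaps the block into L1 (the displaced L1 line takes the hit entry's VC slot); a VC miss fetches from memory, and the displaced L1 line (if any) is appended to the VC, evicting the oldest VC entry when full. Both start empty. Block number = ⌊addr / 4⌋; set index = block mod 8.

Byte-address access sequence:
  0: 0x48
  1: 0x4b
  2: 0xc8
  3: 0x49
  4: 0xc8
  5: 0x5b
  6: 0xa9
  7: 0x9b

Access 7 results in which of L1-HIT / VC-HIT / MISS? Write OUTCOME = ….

OUTCOME = MISS

#0 0x48→b18/s2 MISS; vc=[]
#1 0x4b→b18/s2 L1-HIT; vc=[]
#2 0xc8→b50/s2 MISS; vc=[18]
#3 0x49→b18/s2 VC-HIT; vc=[50]
#4 0xc8→b50/s2 VC-HIT; vc=[18]
#5 0x5b→b22/s6 MISS; vc=[18]
#6 0xa9→b42/s2 MISS; vc=[18,50]
#7 0x9b→b38/s6 MISS; vc=[18,50,22]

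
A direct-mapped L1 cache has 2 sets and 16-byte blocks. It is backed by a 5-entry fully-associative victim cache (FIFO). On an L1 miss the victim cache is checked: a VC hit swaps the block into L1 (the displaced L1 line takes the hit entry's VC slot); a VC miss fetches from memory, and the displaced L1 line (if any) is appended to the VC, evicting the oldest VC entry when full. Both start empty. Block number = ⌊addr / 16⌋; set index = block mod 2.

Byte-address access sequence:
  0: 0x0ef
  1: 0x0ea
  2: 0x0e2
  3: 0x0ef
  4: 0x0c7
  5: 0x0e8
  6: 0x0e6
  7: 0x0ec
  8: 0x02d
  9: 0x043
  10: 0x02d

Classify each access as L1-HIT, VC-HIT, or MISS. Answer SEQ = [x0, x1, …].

SEQ = [MISS, L1-HIT, L1-HIT, L1-HIT, MISS, VC-HIT, L1-HIT, L1-HIT, MISS, MISS, VC-HIT]

0: 0xef (blk 14, set 0) → MISS  vc=[]
1: 0xea (blk 14, set 0) → L1-HIT  vc=[]
2: 0xe2 (blk 14, set 0) → L1-HIT  vc=[]
3: 0xef (blk 14, set 0) → L1-HIT  vc=[]
4: 0xc7 (blk 12, set 0) → MISS  vc=[14]
5: 0xe8 (blk 14, set 0) → VC-HIT  vc=[12]
6: 0xe6 (blk 14, set 0) → L1-HIT  vc=[12]
7: 0xec (blk 14, set 0) → L1-HIT  vc=[12]
8: 0x2d (blk 2, set 0) → MISS  vc=[12, 14]
9: 0x43 (blk 4, set 0) → MISS  vc=[12, 14, 2]
10: 0x2d (blk 2, set 0) → VC-HIT  vc=[12, 14, 4]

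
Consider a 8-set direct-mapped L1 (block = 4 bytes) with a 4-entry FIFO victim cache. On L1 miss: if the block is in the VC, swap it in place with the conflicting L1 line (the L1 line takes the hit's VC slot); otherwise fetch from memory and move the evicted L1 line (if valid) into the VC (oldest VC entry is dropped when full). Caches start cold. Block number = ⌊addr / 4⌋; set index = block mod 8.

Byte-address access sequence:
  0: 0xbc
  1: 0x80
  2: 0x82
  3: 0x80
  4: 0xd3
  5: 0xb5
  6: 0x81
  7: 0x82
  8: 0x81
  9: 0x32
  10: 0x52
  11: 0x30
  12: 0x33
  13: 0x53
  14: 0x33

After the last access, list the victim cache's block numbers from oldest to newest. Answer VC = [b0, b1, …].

VC = [52, 20]

#0 0xbc→b47/s7 MISS; vc=[]
#1 0x80→b32/s0 MISS; vc=[]
#2 0x82→b32/s0 L1-HIT; vc=[]
#3 0x80→b32/s0 L1-HIT; vc=[]
#4 0xd3→b52/s4 MISS; vc=[]
#5 0xb5→b45/s5 MISS; vc=[]
#6 0x81→b32/s0 L1-HIT; vc=[]
#7 0x82→b32/s0 L1-HIT; vc=[]
#8 0x81→b32/s0 L1-HIT; vc=[]
#9 0x32→b12/s4 MISS; vc=[52]
#10 0x52→b20/s4 MISS; vc=[52,12]
#11 0x30→b12/s4 VC-HIT; vc=[52,20]
#12 0x33→b12/s4 L1-HIT; vc=[52,20]
#13 0x53→b20/s4 VC-HIT; vc=[52,12]
#14 0x33→b12/s4 VC-HIT; vc=[52,20]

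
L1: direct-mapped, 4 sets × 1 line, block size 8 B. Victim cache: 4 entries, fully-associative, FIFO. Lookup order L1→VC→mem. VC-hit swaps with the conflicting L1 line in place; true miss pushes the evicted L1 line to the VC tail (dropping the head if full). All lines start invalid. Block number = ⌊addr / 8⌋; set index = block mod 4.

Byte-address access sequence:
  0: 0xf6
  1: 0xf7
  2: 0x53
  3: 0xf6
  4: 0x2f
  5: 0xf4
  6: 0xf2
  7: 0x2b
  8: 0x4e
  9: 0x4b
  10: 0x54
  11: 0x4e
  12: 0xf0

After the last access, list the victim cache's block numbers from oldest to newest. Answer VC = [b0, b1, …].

  [0] addr=0xf6 blk=30 s=2: MISS | VC []
  [1] addr=0xf7 blk=30 s=2: L1-HIT | VC []
  [2] addr=0x53 blk=10 s=2: MISS | VC [30]
  [3] addr=0xf6 blk=30 s=2: VC-HIT | VC [10]
  [4] addr=0x2f blk=5 s=1: MISS | VC [10]
  [5] addr=0xf4 blk=30 s=2: L1-HIT | VC [10]
  [6] addr=0xf2 blk=30 s=2: L1-HIT | VC [10]
  [7] addr=0x2b blk=5 s=1: L1-HIT | VC [10]
  [8] addr=0x4e blk=9 s=1: MISS | VC [10, 5]
  [9] addr=0x4b blk=9 s=1: L1-HIT | VC [10, 5]
  [10] addr=0x54 blk=10 s=2: VC-HIT | VC [30, 5]
  [11] addr=0x4e blk=9 s=1: L1-HIT | VC [30, 5]
  [12] addr=0xf0 blk=30 s=2: VC-HIT | VC [10, 5]

VC = [10, 5]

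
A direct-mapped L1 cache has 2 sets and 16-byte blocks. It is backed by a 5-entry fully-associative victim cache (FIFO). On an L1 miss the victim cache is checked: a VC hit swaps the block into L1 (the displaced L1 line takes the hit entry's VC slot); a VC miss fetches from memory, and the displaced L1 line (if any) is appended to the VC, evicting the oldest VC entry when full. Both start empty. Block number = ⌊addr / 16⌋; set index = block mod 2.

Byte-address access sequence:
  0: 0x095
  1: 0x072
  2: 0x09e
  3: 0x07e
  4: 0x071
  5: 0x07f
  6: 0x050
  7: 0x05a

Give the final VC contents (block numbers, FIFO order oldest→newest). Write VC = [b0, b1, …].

  [0] addr=0x95 blk=9 s=1: MISS | VC []
  [1] addr=0x72 blk=7 s=1: MISS | VC [9]
  [2] addr=0x9e blk=9 s=1: VC-HIT | VC [7]
  [3] addr=0x7e blk=7 s=1: VC-HIT | VC [9]
  [4] addr=0x71 blk=7 s=1: L1-HIT | VC [9]
  [5] addr=0x7f blk=7 s=1: L1-HIT | VC [9]
  [6] addr=0x50 blk=5 s=1: MISS | VC [9, 7]
  [7] addr=0x5a blk=5 s=1: L1-HIT | VC [9, 7]

VC = [9, 7]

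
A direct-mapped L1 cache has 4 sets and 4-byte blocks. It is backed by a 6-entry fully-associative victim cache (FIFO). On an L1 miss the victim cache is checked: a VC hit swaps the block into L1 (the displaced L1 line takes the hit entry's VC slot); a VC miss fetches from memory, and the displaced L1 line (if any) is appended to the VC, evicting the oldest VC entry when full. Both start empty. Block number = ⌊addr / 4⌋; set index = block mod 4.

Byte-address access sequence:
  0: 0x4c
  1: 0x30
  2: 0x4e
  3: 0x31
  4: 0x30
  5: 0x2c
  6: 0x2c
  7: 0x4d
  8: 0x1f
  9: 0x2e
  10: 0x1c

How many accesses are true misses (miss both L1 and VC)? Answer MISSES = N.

  [0] addr=0x4c blk=19 s=3: MISS | VC []
  [1] addr=0x30 blk=12 s=0: MISS | VC []
  [2] addr=0x4e blk=19 s=3: L1-HIT | VC []
  [3] addr=0x31 blk=12 s=0: L1-HIT | VC []
  [4] addr=0x30 blk=12 s=0: L1-HIT | VC []
  [5] addr=0x2c blk=11 s=3: MISS | VC [19]
  [6] addr=0x2c blk=11 s=3: L1-HIT | VC [19]
  [7] addr=0x4d blk=19 s=3: VC-HIT | VC [11]
  [8] addr=0x1f blk=7 s=3: MISS | VC [11, 19]
  [9] addr=0x2e blk=11 s=3: VC-HIT | VC [7, 19]
  [10] addr=0x1c blk=7 s=3: VC-HIT | VC [11, 19]

MISSES = 4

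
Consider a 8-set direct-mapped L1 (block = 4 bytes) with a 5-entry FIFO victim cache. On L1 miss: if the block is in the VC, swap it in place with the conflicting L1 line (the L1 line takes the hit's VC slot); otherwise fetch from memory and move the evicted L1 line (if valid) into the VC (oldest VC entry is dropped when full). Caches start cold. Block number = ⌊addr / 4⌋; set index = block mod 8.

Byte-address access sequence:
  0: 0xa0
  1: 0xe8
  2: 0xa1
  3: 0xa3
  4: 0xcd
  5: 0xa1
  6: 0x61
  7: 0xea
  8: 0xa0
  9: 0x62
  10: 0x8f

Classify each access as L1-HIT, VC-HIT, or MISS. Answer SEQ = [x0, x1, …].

SEQ = [MISS, MISS, L1-HIT, L1-HIT, MISS, L1-HIT, MISS, L1-HIT, VC-HIT, VC-HIT, MISS]

#0 0xa0→b40/s0 MISS; vc=[]
#1 0xe8→b58/s2 MISS; vc=[]
#2 0xa1→b40/s0 L1-HIT; vc=[]
#3 0xa3→b40/s0 L1-HIT; vc=[]
#4 0xcd→b51/s3 MISS; vc=[]
#5 0xa1→b40/s0 L1-HIT; vc=[]
#6 0x61→b24/s0 MISS; vc=[40]
#7 0xea→b58/s2 L1-HIT; vc=[40]
#8 0xa0→b40/s0 VC-HIT; vc=[24]
#9 0x62→b24/s0 VC-HIT; vc=[40]
#10 0x8f→b35/s3 MISS; vc=[40,51]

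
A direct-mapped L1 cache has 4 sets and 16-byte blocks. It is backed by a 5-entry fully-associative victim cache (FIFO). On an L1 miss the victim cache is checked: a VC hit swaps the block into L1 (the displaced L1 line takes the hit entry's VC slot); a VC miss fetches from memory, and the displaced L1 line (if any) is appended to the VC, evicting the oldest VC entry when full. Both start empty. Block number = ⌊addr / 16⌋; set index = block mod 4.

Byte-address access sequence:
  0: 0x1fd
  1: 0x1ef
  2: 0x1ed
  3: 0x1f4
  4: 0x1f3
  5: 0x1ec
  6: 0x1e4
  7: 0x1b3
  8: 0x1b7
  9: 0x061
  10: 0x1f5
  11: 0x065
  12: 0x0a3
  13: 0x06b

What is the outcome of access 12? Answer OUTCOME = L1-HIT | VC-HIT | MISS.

OUTCOME = MISS

#0 0x1fd→b31/s3 MISS; vc=[]
#1 0x1ef→b30/s2 MISS; vc=[]
#2 0x1ed→b30/s2 L1-HIT; vc=[]
#3 0x1f4→b31/s3 L1-HIT; vc=[]
#4 0x1f3→b31/s3 L1-HIT; vc=[]
#5 0x1ec→b30/s2 L1-HIT; vc=[]
#6 0x1e4→b30/s2 L1-HIT; vc=[]
#7 0x1b3→b27/s3 MISS; vc=[31]
#8 0x1b7→b27/s3 L1-HIT; vc=[31]
#9 0x61→b6/s2 MISS; vc=[31,30]
#10 0x1f5→b31/s3 VC-HIT; vc=[27,30]
#11 0x65→b6/s2 L1-HIT; vc=[27,30]
#12 0xa3→b10/s2 MISS; vc=[27,30,6]
#13 0x6b→b6/s2 VC-HIT; vc=[27,30,10]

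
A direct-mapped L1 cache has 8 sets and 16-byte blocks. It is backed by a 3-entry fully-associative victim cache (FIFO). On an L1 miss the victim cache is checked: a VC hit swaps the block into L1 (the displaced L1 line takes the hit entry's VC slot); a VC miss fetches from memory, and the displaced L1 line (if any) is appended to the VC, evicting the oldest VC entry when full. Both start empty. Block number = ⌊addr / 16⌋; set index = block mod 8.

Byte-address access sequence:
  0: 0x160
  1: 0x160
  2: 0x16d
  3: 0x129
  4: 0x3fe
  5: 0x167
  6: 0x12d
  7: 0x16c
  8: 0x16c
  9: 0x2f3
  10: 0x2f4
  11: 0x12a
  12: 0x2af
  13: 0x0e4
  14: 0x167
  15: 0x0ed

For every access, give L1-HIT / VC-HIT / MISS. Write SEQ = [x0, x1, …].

0: 0x160 (blk 22, set 6) → MISS  vc=[]
1: 0x160 (blk 22, set 6) → L1-HIT  vc=[]
2: 0x16d (blk 22, set 6) → L1-HIT  vc=[]
3: 0x129 (blk 18, set 2) → MISS  vc=[]
4: 0x3fe (blk 63, set 7) → MISS  vc=[]
5: 0x167 (blk 22, set 6) → L1-HIT  vc=[]
6: 0x12d (blk 18, set 2) → L1-HIT  vc=[]
7: 0x16c (blk 22, set 6) → L1-HIT  vc=[]
8: 0x16c (blk 22, set 6) → L1-HIT  vc=[]
9: 0x2f3 (blk 47, set 7) → MISS  vc=[63]
10: 0x2f4 (blk 47, set 7) → L1-HIT  vc=[63]
11: 0x12a (blk 18, set 2) → L1-HIT  vc=[63]
12: 0x2af (blk 42, set 2) → MISS  vc=[63, 18]
13: 0xe4 (blk 14, set 6) → MISS  vc=[63, 18, 22]
14: 0x167 (blk 22, set 6) → VC-HIT  vc=[63, 18, 14]
15: 0xed (blk 14, set 6) → VC-HIT  vc=[63, 18, 22]

SEQ = [MISS, L1-HIT, L1-HIT, MISS, MISS, L1-HIT, L1-HIT, L1-HIT, L1-HIT, MISS, L1-HIT, L1-HIT, MISS, MISS, VC-HIT, VC-HIT]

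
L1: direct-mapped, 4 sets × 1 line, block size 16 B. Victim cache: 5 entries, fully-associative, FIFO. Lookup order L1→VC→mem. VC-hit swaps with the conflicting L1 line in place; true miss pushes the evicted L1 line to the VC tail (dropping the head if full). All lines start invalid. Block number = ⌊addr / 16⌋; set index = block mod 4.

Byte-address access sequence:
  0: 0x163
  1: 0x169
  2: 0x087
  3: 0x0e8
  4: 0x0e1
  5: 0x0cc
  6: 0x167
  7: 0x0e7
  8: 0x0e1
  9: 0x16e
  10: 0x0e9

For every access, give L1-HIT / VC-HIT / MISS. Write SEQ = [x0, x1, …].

SEQ = [MISS, L1-HIT, MISS, MISS, L1-HIT, MISS, VC-HIT, VC-HIT, L1-HIT, VC-HIT, VC-HIT]

  [0] addr=0x163 blk=22 s=2: MISS | VC []
  [1] addr=0x169 blk=22 s=2: L1-HIT | VC []
  [2] addr=0x87 blk=8 s=0: MISS | VC []
  [3] addr=0xe8 blk=14 s=2: MISS | VC [22]
  [4] addr=0xe1 blk=14 s=2: L1-HIT | VC [22]
  [5] addr=0xcc blk=12 s=0: MISS | VC [22, 8]
  [6] addr=0x167 blk=22 s=2: VC-HIT | VC [14, 8]
  [7] addr=0xe7 blk=14 s=2: VC-HIT | VC [22, 8]
  [8] addr=0xe1 blk=14 s=2: L1-HIT | VC [22, 8]
  [9] addr=0x16e blk=22 s=2: VC-HIT | VC [14, 8]
  [10] addr=0xe9 blk=14 s=2: VC-HIT | VC [22, 8]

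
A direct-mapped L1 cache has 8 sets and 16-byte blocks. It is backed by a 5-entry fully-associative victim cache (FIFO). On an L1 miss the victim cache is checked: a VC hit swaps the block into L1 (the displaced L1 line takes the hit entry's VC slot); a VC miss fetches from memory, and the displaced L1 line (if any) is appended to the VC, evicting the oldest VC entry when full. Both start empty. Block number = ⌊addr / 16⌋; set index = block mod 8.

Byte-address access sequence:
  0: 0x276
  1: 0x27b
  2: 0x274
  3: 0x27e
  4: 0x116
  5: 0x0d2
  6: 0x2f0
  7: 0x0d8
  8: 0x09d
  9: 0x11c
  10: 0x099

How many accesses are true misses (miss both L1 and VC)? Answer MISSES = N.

  [0] addr=0x276 blk=39 s=7: MISS | VC []
  [1] addr=0x27b blk=39 s=7: L1-HIT | VC []
  [2] addr=0x274 blk=39 s=7: L1-HIT | VC []
  [3] addr=0x27e blk=39 s=7: L1-HIT | VC []
  [4] addr=0x116 blk=17 s=1: MISS | VC []
  [5] addr=0xd2 blk=13 s=5: MISS | VC []
  [6] addr=0x2f0 blk=47 s=7: MISS | VC [39]
  [7] addr=0xd8 blk=13 s=5: L1-HIT | VC [39]
  [8] addr=0x9d blk=9 s=1: MISS | VC [39, 17]
  [9] addr=0x11c blk=17 s=1: VC-HIT | VC [39, 9]
  [10] addr=0x99 blk=9 s=1: VC-HIT | VC [39, 17]

MISSES = 5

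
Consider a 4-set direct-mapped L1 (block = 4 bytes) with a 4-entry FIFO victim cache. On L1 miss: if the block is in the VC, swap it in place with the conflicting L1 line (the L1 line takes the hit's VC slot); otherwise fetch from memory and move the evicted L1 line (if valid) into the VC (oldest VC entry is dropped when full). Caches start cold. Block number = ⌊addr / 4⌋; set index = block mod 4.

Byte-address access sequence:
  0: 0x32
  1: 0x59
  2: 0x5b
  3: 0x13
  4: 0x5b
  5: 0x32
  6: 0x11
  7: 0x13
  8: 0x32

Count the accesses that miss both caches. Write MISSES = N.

#0 0x32→b12/s0 MISS; vc=[]
#1 0x59→b22/s2 MISS; vc=[]
#2 0x5b→b22/s2 L1-HIT; vc=[]
#3 0x13→b4/s0 MISS; vc=[12]
#4 0x5b→b22/s2 L1-HIT; vc=[12]
#5 0x32→b12/s0 VC-HIT; vc=[4]
#6 0x11→b4/s0 VC-HIT; vc=[12]
#7 0x13→b4/s0 L1-HIT; vc=[12]
#8 0x32→b12/s0 VC-HIT; vc=[4]

MISSES = 3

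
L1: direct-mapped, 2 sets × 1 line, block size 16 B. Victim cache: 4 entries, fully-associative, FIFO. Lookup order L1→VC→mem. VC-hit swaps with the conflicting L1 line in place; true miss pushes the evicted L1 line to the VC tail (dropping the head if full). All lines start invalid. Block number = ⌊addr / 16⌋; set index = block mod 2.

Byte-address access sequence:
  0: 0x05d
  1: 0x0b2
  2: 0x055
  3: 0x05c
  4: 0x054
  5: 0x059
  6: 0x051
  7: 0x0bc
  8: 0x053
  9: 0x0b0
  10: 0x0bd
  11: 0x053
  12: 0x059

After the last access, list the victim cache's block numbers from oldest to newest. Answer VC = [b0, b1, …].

0: 0x5d (blk 5, set 1) → MISS  vc=[]
1: 0xb2 (blk 11, set 1) → MISS  vc=[5]
2: 0x55 (blk 5, set 1) → VC-HIT  vc=[11]
3: 0x5c (blk 5, set 1) → L1-HIT  vc=[11]
4: 0x54 (blk 5, set 1) → L1-HIT  vc=[11]
5: 0x59 (blk 5, set 1) → L1-HIT  vc=[11]
6: 0x51 (blk 5, set 1) → L1-HIT  vc=[11]
7: 0xbc (blk 11, set 1) → VC-HIT  vc=[5]
8: 0x53 (blk 5, set 1) → VC-HIT  vc=[11]
9: 0xb0 (blk 11, set 1) → VC-HIT  vc=[5]
10: 0xbd (blk 11, set 1) → L1-HIT  vc=[5]
11: 0x53 (blk 5, set 1) → VC-HIT  vc=[11]
12: 0x59 (blk 5, set 1) → L1-HIT  vc=[11]

VC = [11]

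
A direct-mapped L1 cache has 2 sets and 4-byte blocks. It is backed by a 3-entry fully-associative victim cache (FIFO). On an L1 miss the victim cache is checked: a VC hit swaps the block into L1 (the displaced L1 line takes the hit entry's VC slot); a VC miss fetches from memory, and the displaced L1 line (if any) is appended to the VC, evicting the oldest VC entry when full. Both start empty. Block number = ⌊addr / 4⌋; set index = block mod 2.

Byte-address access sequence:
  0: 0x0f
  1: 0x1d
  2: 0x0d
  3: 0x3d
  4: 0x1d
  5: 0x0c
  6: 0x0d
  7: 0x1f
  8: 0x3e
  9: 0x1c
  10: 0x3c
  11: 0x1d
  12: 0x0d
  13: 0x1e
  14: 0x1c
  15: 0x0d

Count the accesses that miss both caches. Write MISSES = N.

MISSES = 3

  [0] addr=0xf blk=3 s=1: MISS | VC []
  [1] addr=0x1d blk=7 s=1: MISS | VC [3]
  [2] addr=0xd blk=3 s=1: VC-HIT | VC [7]
  [3] addr=0x3d blk=15 s=1: MISS | VC [7, 3]
  [4] addr=0x1d blk=7 s=1: VC-HIT | VC [15, 3]
  [5] addr=0xc blk=3 s=1: VC-HIT | VC [15, 7]
  [6] addr=0xd blk=3 s=1: L1-HIT | VC [15, 7]
  [7] addr=0x1f blk=7 s=1: VC-HIT | VC [15, 3]
  [8] addr=0x3e blk=15 s=1: VC-HIT | VC [7, 3]
  [9] addr=0x1c blk=7 s=1: VC-HIT | VC [15, 3]
  [10] addr=0x3c blk=15 s=1: VC-HIT | VC [7, 3]
  [11] addr=0x1d blk=7 s=1: VC-HIT | VC [15, 3]
  [12] addr=0xd blk=3 s=1: VC-HIT | VC [15, 7]
  [13] addr=0x1e blk=7 s=1: VC-HIT | VC [15, 3]
  [14] addr=0x1c blk=7 s=1: L1-HIT | VC [15, 3]
  [15] addr=0xd blk=3 s=1: VC-HIT | VC [15, 7]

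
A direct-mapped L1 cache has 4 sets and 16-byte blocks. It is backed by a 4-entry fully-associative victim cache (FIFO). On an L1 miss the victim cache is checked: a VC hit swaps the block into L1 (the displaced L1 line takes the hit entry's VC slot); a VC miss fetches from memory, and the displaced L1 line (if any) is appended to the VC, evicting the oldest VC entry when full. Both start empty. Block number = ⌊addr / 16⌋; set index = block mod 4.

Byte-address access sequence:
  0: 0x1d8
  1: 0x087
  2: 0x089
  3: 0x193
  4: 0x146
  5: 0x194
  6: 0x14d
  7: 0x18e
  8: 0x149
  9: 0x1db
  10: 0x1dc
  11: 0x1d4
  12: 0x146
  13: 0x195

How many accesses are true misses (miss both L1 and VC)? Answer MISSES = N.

MISSES = 5

  [0] addr=0x1d8 blk=29 s=1: MISS | VC []
  [1] addr=0x87 blk=8 s=0: MISS | VC []
  [2] addr=0x89 blk=8 s=0: L1-HIT | VC []
  [3] addr=0x193 blk=25 s=1: MISS | VC [29]
  [4] addr=0x146 blk=20 s=0: MISS | VC [29, 8]
  [5] addr=0x194 blk=25 s=1: L1-HIT | VC [29, 8]
  [6] addr=0x14d blk=20 s=0: L1-HIT | VC [29, 8]
  [7] addr=0x18e blk=24 s=0: MISS | VC [29, 8, 20]
  [8] addr=0x149 blk=20 s=0: VC-HIT | VC [29, 8, 24]
  [9] addr=0x1db blk=29 s=1: VC-HIT | VC [25, 8, 24]
  [10] addr=0x1dc blk=29 s=1: L1-HIT | VC [25, 8, 24]
  [11] addr=0x1d4 blk=29 s=1: L1-HIT | VC [25, 8, 24]
  [12] addr=0x146 blk=20 s=0: L1-HIT | VC [25, 8, 24]
  [13] addr=0x195 blk=25 s=1: VC-HIT | VC [29, 8, 24]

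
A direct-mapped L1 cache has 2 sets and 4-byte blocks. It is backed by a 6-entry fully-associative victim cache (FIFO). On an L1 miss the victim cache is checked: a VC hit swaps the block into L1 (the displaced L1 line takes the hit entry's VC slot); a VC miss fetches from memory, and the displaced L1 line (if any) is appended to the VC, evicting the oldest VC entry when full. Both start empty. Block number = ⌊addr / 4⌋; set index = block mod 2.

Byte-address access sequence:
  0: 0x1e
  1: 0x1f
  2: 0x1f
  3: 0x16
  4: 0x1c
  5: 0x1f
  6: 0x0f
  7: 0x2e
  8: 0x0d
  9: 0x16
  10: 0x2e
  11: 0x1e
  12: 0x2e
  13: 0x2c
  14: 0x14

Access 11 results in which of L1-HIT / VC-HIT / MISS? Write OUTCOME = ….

  [0] addr=0x1e blk=7 s=1: MISS | VC []
  [1] addr=0x1f blk=7 s=1: L1-HIT | VC []
  [2] addr=0x1f blk=7 s=1: L1-HIT | VC []
  [3] addr=0x16 blk=5 s=1: MISS | VC [7]
  [4] addr=0x1c blk=7 s=1: VC-HIT | VC [5]
  [5] addr=0x1f blk=7 s=1: L1-HIT | VC [5]
  [6] addr=0xf blk=3 s=1: MISS | VC [5, 7]
  [7] addr=0x2e blk=11 s=1: MISS | VC [5, 7, 3]
  [8] addr=0xd blk=3 s=1: VC-HIT | VC [5, 7, 11]
  [9] addr=0x16 blk=5 s=1: VC-HIT | VC [3, 7, 11]
  [10] addr=0x2e blk=11 s=1: VC-HIT | VC [3, 7, 5]
  [11] addr=0x1e blk=7 s=1: VC-HIT | VC [3, 11, 5]
  [12] addr=0x2e blk=11 s=1: VC-HIT | VC [3, 7, 5]
  [13] addr=0x2c blk=11 s=1: L1-HIT | VC [3, 7, 5]
  [14] addr=0x14 blk=5 s=1: VC-HIT | VC [3, 7, 11]

OUTCOME = VC-HIT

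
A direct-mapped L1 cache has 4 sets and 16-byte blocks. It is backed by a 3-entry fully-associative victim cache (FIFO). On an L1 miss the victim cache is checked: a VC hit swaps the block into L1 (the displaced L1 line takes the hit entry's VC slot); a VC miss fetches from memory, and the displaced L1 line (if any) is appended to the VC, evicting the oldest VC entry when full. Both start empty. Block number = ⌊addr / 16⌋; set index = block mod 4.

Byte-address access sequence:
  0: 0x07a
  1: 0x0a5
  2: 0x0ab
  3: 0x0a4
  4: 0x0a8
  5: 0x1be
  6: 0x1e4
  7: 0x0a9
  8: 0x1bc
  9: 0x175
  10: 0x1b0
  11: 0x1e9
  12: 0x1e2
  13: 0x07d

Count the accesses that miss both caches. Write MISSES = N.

MISSES = 5

0: 0x7a (blk 7, set 3) → MISS  vc=[]
1: 0xa5 (blk 10, set 2) → MISS  vc=[]
2: 0xab (blk 10, set 2) → L1-HIT  vc=[]
3: 0xa4 (blk 10, set 2) → L1-HIT  vc=[]
4: 0xa8 (blk 10, set 2) → L1-HIT  vc=[]
5: 0x1be (blk 27, set 3) → MISS  vc=[7]
6: 0x1e4 (blk 30, set 2) → MISS  vc=[7, 10]
7: 0xa9 (blk 10, set 2) → VC-HIT  vc=[7, 30]
8: 0x1bc (blk 27, set 3) → L1-HIT  vc=[7, 30]
9: 0x175 (blk 23, set 3) → MISS  vc=[7, 30, 27]
10: 0x1b0 (blk 27, set 3) → VC-HIT  vc=[7, 30, 23]
11: 0x1e9 (blk 30, set 2) → VC-HIT  vc=[7, 10, 23]
12: 0x1e2 (blk 30, set 2) → L1-HIT  vc=[7, 10, 23]
13: 0x7d (blk 7, set 3) → VC-HIT  vc=[27, 10, 23]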